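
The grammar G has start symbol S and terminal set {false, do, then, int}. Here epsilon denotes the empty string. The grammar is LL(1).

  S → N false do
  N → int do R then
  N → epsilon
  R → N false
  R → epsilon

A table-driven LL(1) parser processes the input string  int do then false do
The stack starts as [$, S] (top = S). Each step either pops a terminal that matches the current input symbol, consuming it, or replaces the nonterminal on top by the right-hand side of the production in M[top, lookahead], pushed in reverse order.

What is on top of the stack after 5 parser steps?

then

     Stack                     Input                   Action
  1  $ S                       int do then false do $  expand S → N false do
  2  $ do false N              int do then false do $  expand N → int do R then
  3  $ do false then R do int  int do then false do $  match int
  4  $ do false then R do      do then false do $      match do
  5  $ do false then R         then false do $         expand R → epsilon
Stack after step 5: $ do false then (top = then).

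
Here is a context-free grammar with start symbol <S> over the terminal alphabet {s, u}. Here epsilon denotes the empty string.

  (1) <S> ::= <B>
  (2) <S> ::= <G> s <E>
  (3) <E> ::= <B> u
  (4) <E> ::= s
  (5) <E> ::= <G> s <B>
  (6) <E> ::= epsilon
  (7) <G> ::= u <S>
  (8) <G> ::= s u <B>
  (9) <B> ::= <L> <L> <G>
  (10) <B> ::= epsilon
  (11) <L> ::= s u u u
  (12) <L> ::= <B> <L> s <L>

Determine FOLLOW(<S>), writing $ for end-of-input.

{$, s, u}

FIRST(<G>) = {s, u}
FIRST(<S>) = {epsilon, s, u}  (via <B>, <G> s <E>)
FIRST(<E>) = {epsilon, s, u}  (via <B> u, <G> s <B>)
FIRST(<B>) = {epsilon, s}  (via <L> <L> <G>)
FIRST(<L>) = {s}  (via <B> <L> s <L>)
FOLLOW(<S>) includes $ since <S> is the start symbol.
FOLLOW(<L>): in <B>::=<L> <L> <G> (occurrence 1), <L> is followed by <L> <G> with FIRST {s}; in <B>::=<L> <L> <G> (occurrence 2), <L> is followed by <G> with FIRST {s, u}; in <L>::=<B> <L> s <L> (occurrence 1), <L> is followed by s <L> with FIRST {s}; in <L>::=<B> <L> s <L> (occurrence 2), the suffix after <L> is empty (adds nothing new). Thus FOLLOW(<L>) = {s, u}.
FOLLOW(<S>): in <G>::=u <S>, the suffix after <S> is empty, so FOLLOW(<S>) ⊇ FOLLOW(<G>) = {$, s, u}. Thus FOLLOW(<S>) = {$, s, u}.
FOLLOW(<E>): in <S>::=<G> s <E>, the suffix after <E> is empty, so FOLLOW(<E>) ⊇ FOLLOW(<S>) = {$, s, u}. Thus FOLLOW(<E>) = {$, s, u}.
FOLLOW(<G>): in <S>::=<G> s <E>, <G> is followed by s <E> with FIRST {s}; in <E>::=<G> s <B>, <G> is followed by s <B> with FIRST {s}; in <B>::=<L> <L> <G>, the suffix after <G> is empty, so FOLLOW(<G>) ⊇ FOLLOW(<B>) = {$, s, u}. Thus FOLLOW(<G>) = {$, s, u}.
FOLLOW(<B>): in <S>::=<B>, the suffix after <B> is empty, so FOLLOW(<B>) ⊇ FOLLOW(<S>) = {$, s, u}; in <E>::=<B> u, <B> is followed by u with FIRST {u}; in <E>::=<G> s <B>, the suffix after <B> is empty, so FOLLOW(<B>) ⊇ FOLLOW(<E>) = {$, s, u}; in <G>::=s u <B>, the suffix after <B> is empty, so FOLLOW(<B>) ⊇ FOLLOW(<G>) = {$, s, u}; in <L>::=<B> <L> s <L>, <B> is followed by <L> s <L> with FIRST {s}. Thus FOLLOW(<B>) = {$, s, u}.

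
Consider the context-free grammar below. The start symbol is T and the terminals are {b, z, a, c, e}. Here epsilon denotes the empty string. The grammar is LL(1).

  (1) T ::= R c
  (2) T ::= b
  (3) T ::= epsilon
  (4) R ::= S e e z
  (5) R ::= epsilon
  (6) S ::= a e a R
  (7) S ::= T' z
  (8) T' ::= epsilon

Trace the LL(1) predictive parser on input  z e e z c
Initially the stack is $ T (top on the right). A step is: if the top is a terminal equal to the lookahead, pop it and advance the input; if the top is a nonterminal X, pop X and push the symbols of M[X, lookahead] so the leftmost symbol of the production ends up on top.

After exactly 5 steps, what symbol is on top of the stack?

     Stack           Input        Action
  1  $ T             z e e z c $  expand T ::= R c
  2  $ c R           z e e z c $  expand R ::= S e e z
  3  $ c z e e S     z e e z c $  expand S ::= T' z
  4  $ c z e e z T'  z e e z c $  expand T' ::= epsilon
  5  $ c z e e z     z e e z c $  match z
Stack after step 5: $ c z e e (top = e).

e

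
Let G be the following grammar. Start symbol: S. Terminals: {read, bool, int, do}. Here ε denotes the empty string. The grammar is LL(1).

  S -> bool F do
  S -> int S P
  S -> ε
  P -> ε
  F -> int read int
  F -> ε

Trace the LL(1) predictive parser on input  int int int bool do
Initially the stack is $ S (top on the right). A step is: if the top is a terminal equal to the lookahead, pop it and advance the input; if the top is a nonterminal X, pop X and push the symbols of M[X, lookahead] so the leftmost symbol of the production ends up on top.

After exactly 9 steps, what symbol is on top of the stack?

do

     Stack              Input                  Action
  1  $ S                int int int bool do $  expand S -> int S P
  2  $ P S int          int int int bool do $  match int
  3  $ P S              int int bool do $      expand S -> int S P
  4  $ P P S int        int int bool do $      match int
  5  $ P P S            int bool do $          expand S -> int S P
  6  $ P P P S int      int bool do $          match int
  7  $ P P P S          bool do $              expand S -> bool F do
  8  $ P P P do F bool  bool do $              match bool
  9  $ P P P do F       do $                   expand F -> ε
Stack after step 9: $ P P P do (top = do).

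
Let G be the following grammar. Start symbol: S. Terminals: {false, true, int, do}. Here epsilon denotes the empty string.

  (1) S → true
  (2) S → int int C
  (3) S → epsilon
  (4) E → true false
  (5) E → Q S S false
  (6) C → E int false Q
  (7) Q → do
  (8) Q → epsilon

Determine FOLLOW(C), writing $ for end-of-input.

{$, false, int, true}

FIRST(S): from S→true we get {true}; from S→int int C we get {int}; from S→epsilon we get {epsilon}. So FIRST(S) = {epsilon, int, true}.
FIRST(Q): from Q→do we get {do}; from Q→epsilon we get {epsilon}. So FIRST(Q) = {epsilon, do}.
FIRST(E): from E→true false we get {true}; from E→Q S S false we get {do, false, int, true}. So FIRST(E) = {do, false, int, true}.
FIRST(C): from C→E int false Q we get {do, false, int, true}. So FIRST(C) = {do, false, int, true}.
FOLLOW(S) includes $ since S is the start symbol.
FOLLOW(S): in E→Q S S false (occurrence 1), S is followed by S false with FIRST {false, int, true}; in E→Q S S false (occurrence 2), S is followed by false with FIRST {false}. Thus FOLLOW(S) = {$, false, int, true}.
FOLLOW(E): in C→E int false Q, E is followed by int false Q with FIRST {int}. Thus FOLLOW(E) = {int}.
FOLLOW(C): in S→int int C, the suffix after C is empty, so FOLLOW(C) ⊇ FOLLOW(S) = {$, false, int, true}. Thus FOLLOW(C) = {$, false, int, true}.
FOLLOW(Q): in E→Q S S false, Q is followed by S S false with FIRST {false, int, true}; in C→E int false Q, the suffix after Q is empty, so FOLLOW(Q) ⊇ FOLLOW(C) = {$, false, int, true}. Thus FOLLOW(Q) = {$, false, int, true}.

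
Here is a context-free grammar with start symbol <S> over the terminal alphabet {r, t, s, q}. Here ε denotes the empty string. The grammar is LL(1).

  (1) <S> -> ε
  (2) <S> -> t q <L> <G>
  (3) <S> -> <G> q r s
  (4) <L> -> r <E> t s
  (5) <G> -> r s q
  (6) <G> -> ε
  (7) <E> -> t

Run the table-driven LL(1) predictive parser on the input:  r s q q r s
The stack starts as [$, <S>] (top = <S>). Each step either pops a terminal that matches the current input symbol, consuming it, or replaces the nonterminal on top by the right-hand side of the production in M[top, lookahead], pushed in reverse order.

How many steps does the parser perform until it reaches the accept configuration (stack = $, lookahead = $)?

8

step 1: stack=$ <S>  input=r s q q r s $  — expand <S> -> <G> q r s
step 2: stack=$ s r q <G>  input=r s q q r s $  — expand <G> -> r s q
step 3: stack=$ s r q q s r  input=r s q q r s $  — match r
step 4: stack=$ s r q q s  input=s q q r s $  — match s
step 5: stack=$ s r q q  input=q q r s $  — match q
step 6: stack=$ s r q  input=q r s $  — match q
step 7: stack=$ s r  input=r s $  — match r
step 8: stack=$ s  input=s $  — match s
Accept reached after 8 steps.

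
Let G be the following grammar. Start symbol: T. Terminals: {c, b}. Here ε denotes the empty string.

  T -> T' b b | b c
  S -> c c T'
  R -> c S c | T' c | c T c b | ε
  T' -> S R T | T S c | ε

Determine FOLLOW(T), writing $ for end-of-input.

{$, b, c}

FIRST(S) = {c}
FIRST(T) = {b, c}  (via T' b b)
FIRST(T') = {ε, b, c}  (via S R T, T S c)
FIRST(R) = {ε, b, c}  (via T' c)
FOLLOW(T) includes $ since T is the start symbol.
FOLLOW(S): in R->c S c, S is followed by c with FIRST {c}; in T'->S R T, S is followed by R T with FIRST {b, c}; in T'->T S c, S is followed by c with FIRST {c}. Thus FOLLOW(S) = {b, c}.
FOLLOW(R): in T'->S R T, R is followed by T with FIRST {b, c}. Thus FOLLOW(R) = {b, c}.
FOLLOW(T'): in T->T' b b, T' is followed by b b with FIRST {b}; in S->c c T', the suffix after T' is empty, so FOLLOW(T') ⊇ FOLLOW(S) = {b, c}; in R->T' c, T' is followed by c with FIRST {c}. Thus FOLLOW(T') = {b, c}.
FOLLOW(T): in R->c T c b, T is followed by c b with FIRST {c}; in T'->S R T, the suffix after T is empty, so FOLLOW(T) ⊇ FOLLOW(T') = {b, c}; in T'->T S c, T is followed by S c with FIRST {c}. Thus FOLLOW(T) = {$, b, c}.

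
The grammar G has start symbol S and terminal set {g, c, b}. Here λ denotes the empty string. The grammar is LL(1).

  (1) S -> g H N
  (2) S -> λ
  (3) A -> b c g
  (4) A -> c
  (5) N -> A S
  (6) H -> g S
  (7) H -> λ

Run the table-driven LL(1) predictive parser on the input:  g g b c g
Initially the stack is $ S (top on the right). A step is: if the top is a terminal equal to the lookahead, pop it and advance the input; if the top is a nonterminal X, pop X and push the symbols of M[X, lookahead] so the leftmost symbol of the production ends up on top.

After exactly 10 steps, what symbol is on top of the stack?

S

      Stack      Input        Action
   1  $ S        g g b c g $  expand S -> g H N
   2  $ N H g    g g b c g $  match g
   3  $ N H      g b c g $    expand H -> g S
   4  $ N S g    g b c g $    match g
   5  $ N S      b c g $      expand S -> λ
   6  $ N        b c g $      expand N -> A S
   7  $ S A      b c g $      expand A -> b c g
   8  $ S g c b  b c g $      match b
   9  $ S g c    c g $        match c
  10  $ S g      g $          match g
Stack after step 10: $ S (top = S).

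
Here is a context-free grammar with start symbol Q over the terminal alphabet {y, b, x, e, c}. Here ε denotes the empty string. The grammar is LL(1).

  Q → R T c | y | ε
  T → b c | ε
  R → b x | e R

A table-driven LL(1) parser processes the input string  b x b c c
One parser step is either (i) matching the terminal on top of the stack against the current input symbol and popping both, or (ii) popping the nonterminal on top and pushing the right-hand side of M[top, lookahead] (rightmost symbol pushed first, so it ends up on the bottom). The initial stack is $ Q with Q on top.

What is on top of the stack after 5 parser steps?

step 1: stack=$ Q  input=b x b c c $  — expand Q → R T c
step 2: stack=$ c T R  input=b x b c c $  — expand R → b x
step 3: stack=$ c T x b  input=b x b c c $  — match b
step 4: stack=$ c T x  input=x b c c $  — match x
step 5: stack=$ c T  input=b c c $  — expand T → b c
Stack after step 5: $ c c b (top = b).

b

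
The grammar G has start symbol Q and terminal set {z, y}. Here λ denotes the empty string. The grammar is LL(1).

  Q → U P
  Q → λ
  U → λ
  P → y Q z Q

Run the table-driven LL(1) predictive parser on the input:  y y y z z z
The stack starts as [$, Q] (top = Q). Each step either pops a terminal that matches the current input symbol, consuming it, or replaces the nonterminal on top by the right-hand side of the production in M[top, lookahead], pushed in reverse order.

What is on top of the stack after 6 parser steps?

P

     Stack      Input          Action
  1  $ Q        y y y z z z $  expand Q → U P
  2  $ P U      y y y z z z $  expand U → λ
  3  $ P        y y y z z z $  expand P → y Q z Q
  4  $ Q z Q y  y y y z z z $  match y
  5  $ Q z Q    y y z z z $    expand Q → U P
  6  $ Q z P U  y y z z z $    expand U → λ
Stack after step 6: $ Q z P (top = P).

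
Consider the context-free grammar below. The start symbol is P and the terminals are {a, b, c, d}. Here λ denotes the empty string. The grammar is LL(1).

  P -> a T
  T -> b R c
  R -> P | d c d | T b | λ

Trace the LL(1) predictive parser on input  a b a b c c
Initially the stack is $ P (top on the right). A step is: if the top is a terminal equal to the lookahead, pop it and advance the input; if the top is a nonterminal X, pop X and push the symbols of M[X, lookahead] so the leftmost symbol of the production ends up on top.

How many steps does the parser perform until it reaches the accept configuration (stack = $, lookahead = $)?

12

      Stack      Input          Action
   1  $ P        a b a b c c $  expand P -> a T
   2  $ T a      a b a b c c $  match a
   3  $ T        b a b c c $    expand T -> b R c
   4  $ c R b    b a b c c $    match b
   5  $ c R      a b c c $      expand R -> P
   6  $ c P      a b c c $      expand P -> a T
   7  $ c T a    a b c c $      match a
   8  $ c T      b c c $        expand T -> b R c
   9  $ c c R b  b c c $        match b
  10  $ c c R    c c $          expand R -> λ
  11  $ c c      c c $          match c
  12  $ c        c $            match c
Accept reached after 12 steps.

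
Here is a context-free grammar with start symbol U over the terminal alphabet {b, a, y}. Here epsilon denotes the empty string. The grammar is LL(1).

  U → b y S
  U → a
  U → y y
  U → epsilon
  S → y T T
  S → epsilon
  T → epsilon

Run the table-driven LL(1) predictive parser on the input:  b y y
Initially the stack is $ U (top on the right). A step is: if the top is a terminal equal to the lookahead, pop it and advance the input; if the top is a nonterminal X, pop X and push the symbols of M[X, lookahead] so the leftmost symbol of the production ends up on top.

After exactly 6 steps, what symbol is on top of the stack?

     Stack    Input    Action
  1  $ U      b y y $  expand U → b y S
  2  $ S y b  b y y $  match b
  3  $ S y    y y $    match y
  4  $ S      y $      expand S → y T T
  5  $ T T y  y $      match y
  6  $ T T    $        expand T → epsilon
Stack after step 6: $ T (top = T).

T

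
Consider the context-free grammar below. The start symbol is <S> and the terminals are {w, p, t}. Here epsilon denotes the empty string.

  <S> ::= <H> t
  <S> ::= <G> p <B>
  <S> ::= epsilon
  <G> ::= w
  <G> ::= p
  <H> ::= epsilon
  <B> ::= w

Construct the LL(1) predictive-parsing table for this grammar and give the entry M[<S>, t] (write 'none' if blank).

<S> ::= <H> t

FIRST(<G>) = {p, w}
FIRST(<H>) = {epsilon}
FIRST(<B>) = {w}
FIRST(<S>) = {epsilon, p, t, w}  (via <H> t, <G> p <B>)
FOLLOW(<S>) includes $ since <S> is the start symbol.
FOLLOW(<S>): <S> appears on no right-hand side. Thus FOLLOW(<S>) = {$}.
For <S> ::= <H> t: FIRST(<H> t) = {t}, so it goes in M[<S>, t] for t ∈ {t}.
For <S> ::= <G> p <B>: FIRST(<G> p <B>) = {p, w}, so it goes in M[<S>, t] for t ∈ {p, w}.
For <S> ::= epsilon: FIRST(epsilon) = {epsilon}, so it goes in M[<S>, t] for t ∈ {}; since epsilon ∈ FIRST, also for every t ∈ FOLLOW(<S>) = {$}.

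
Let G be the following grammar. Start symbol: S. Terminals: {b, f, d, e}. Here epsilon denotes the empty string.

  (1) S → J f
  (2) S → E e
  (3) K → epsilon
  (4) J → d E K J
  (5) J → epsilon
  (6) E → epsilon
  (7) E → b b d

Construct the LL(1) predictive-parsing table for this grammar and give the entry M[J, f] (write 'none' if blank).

FIRST(K): from K→epsilon we get {epsilon}. So FIRST(K) = {epsilon}.
FIRST(J): from J→d E K J we get {d}; from J→epsilon we get {epsilon}. So FIRST(J) = {epsilon, d}.
FIRST(E): from E→epsilon we get {epsilon}; from E→b b d we get {b}. So FIRST(E) = {epsilon, b}.
FIRST(S): from S→J f we get {d, f}; from S→E e we get {b, e}. So FIRST(S) = {b, d, e, f}.
FOLLOW(S) includes $ since S is the start symbol.
FOLLOW(J): in S→J f, J is followed by f with FIRST {f}; in J→d E K J, the suffix after J is empty (adds nothing new). Thus FOLLOW(J) = {f}.
For J → d E K J: FIRST(d E K J) = {d}, so it goes in M[J, t] for t ∈ {d}.
For J → epsilon: FIRST(epsilon) = {epsilon}, so it goes in M[J, t] for t ∈ {}; since epsilon ∈ FIRST, also for every t ∈ FOLLOW(J) = {f}.

J → epsilon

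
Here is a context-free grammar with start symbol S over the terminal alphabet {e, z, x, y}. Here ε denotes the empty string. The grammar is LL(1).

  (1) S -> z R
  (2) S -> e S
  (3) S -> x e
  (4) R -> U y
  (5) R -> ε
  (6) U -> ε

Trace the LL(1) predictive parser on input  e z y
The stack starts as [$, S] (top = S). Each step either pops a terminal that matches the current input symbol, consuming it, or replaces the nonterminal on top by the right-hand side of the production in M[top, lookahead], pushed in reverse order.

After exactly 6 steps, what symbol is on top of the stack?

     Stack  Input    Action
  1  $ S    e z y $  expand S -> e S
  2  $ S e  e z y $  match e
  3  $ S    z y $    expand S -> z R
  4  $ R z  z y $    match z
  5  $ R    y $      expand R -> U y
  6  $ y U  y $      expand U -> ε
Stack after step 6: $ y (top = y).

y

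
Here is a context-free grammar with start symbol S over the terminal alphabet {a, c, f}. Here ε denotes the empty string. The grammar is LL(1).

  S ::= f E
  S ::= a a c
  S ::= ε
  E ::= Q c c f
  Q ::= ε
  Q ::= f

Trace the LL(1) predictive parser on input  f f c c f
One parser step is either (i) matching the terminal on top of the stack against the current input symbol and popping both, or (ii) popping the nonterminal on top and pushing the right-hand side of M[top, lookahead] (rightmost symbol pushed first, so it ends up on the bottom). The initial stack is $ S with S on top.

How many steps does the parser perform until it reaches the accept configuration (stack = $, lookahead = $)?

8

     Stack      Input        Action
  1  $ S        f f c c f $  expand S ::= f E
  2  $ E f      f f c c f $  match f
  3  $ E        f c c f $    expand E ::= Q c c f
  4  $ f c c Q  f c c f $    expand Q ::= f
  5  $ f c c f  f c c f $    match f
  6  $ f c c    c c f $      match c
  7  $ f c      c f $        match c
  8  $ f        f $          match f
Accept reached after 8 steps.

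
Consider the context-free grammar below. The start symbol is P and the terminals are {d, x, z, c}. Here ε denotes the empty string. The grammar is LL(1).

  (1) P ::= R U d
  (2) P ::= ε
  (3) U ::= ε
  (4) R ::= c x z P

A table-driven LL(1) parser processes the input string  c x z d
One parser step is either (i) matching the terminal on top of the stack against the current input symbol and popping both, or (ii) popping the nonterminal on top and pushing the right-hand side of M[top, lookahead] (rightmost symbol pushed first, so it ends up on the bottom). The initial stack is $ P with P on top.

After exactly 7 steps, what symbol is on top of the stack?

     Stack          Input      Action
  1  $ P            c x z d $  expand P ::= R U d
  2  $ d U R        c x z d $  expand R ::= c x z P
  3  $ d U P z x c  c x z d $  match c
  4  $ d U P z x    x z d $    match x
  5  $ d U P z      z d $      match z
  6  $ d U P        d $        expand P ::= ε
  7  $ d U          d $        expand U ::= ε
Stack after step 7: $ d (top = d).

d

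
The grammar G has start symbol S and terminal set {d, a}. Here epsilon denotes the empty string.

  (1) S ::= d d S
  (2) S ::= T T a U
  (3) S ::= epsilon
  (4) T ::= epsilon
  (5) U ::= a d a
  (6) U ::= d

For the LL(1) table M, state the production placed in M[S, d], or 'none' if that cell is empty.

S ::= d d S

FIRST(T) = {epsilon}
FIRST(U) = {a, d}
FIRST(S) = {epsilon, a, d}  (via T T a U)
FOLLOW(S) includes $ since S is the start symbol.
FOLLOW(S): in S::=d d S, the suffix after S is empty (adds nothing new). Thus FOLLOW(S) = {$}.
For S ::= d d S: FIRST(d d S) = {d}, so it goes in M[S, t] for t ∈ {d}.
For S ::= T T a U: FIRST(T T a U) = {a}, so it goes in M[S, t] for t ∈ {a}.
For S ::= epsilon: FIRST(epsilon) = {epsilon}, so it goes in M[S, t] for t ∈ {}; since epsilon ∈ FIRST, also for every t ∈ FOLLOW(S) = {$}.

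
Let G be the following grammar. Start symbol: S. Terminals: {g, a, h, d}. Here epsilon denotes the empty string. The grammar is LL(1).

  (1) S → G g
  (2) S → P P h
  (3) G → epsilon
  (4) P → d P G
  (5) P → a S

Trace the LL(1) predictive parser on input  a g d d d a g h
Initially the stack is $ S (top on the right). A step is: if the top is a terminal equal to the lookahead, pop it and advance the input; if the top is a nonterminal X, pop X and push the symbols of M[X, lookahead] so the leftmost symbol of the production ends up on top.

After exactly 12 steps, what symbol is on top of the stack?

P

      Stack          Input              Action
   1  $ S            a g d d d a g h $  expand S → P P h
   2  $ h P P        a g d d d a g h $  expand P → a S
   3  $ h P S a      a g d d d a g h $  match a
   4  $ h P S        g d d d a g h $    expand S → G g
   5  $ h P g G      g d d d a g h $    expand G → epsilon
   6  $ h P g        g d d d a g h $    match g
   7  $ h P          d d d a g h $      expand P → d P G
   8  $ h G P d      d d d a g h $      match d
   9  $ h G P        d d a g h $        expand P → d P G
  10  $ h G G P d    d d a g h $        match d
  11  $ h G G P      d a g h $          expand P → d P G
  12  $ h G G G P d  d a g h $          match d
Stack after step 12: $ h G G G P (top = P).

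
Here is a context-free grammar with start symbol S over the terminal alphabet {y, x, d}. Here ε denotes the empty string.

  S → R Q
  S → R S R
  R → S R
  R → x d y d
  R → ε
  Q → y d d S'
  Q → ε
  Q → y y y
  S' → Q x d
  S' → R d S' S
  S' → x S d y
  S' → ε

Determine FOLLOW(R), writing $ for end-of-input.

{$, d, x, y}

FIRST(Q): from Q→y d d S' we get {y}; from Q→ε we get {ε}; from Q→y y y we get {y}. So FIRST(Q) = {ε, y}.
FIRST(S): from S→R Q we get {ε, x, y}; from S→R S R we get {ε, x, y}. So FIRST(S) = {ε, x, y}.
FIRST(R): from R→S R we get {ε, x, y}; from R→x d y d we get {x}; from R→ε we get {ε}. So FIRST(R) = {ε, x, y}.
FIRST(S'): from S'→Q x d we get {x, y}; from S'→R d S' S we get {d, x, y}; from S'→x S d y we get {x}; from S'→ε we get {ε}. So FIRST(S') = {ε, d, x, y}.
FOLLOW(S) includes $ since S is the start symbol.
FOLLOW(S): in S→R S R, S is followed by R with FIRST {ε, x, y}; in S→R S R, the suffix after S is nullable (adds nothing new); in R→S R, S is followed by R with FIRST {ε, x, y}; in R→S R, the suffix after S is nullable, so FOLLOW(S) ⊇ FOLLOW(R) = {$, d, x, y}; in S'→R d S' S, the suffix after S is empty, so FOLLOW(S) ⊇ FOLLOW(S') = {$, d, x, y}; in S'→x S d y, S is followed by d y with FIRST {d}. Thus FOLLOW(S) = {$, d, x, y}.
FOLLOW(R): in S→R Q, R is followed by Q with FIRST {ε, y}; in S→R Q, the suffix after R is nullable, so FOLLOW(R) ⊇ FOLLOW(S) = {$, d, x, y}; in S→R S R (occurrence 1), R is followed by S R with FIRST {ε, x, y}; in S→R S R (occurrence 1), the suffix after R is nullable, so FOLLOW(R) ⊇ FOLLOW(S) = {$, d, x, y}; in S→R S R (occurrence 2), the suffix after R is empty, so FOLLOW(R) ⊇ FOLLOW(S) = {$, d, x, y}; in R→S R, the suffix after R is empty (adds nothing new); in S'→R d S' S, R is followed by d S' S with FIRST {d}. Thus FOLLOW(R) = {$, d, x, y}.
FOLLOW(Q): in S→R Q, the suffix after Q is empty, so FOLLOW(Q) ⊇ FOLLOW(S) = {$, d, x, y}; in S'→Q x d, Q is followed by x d with FIRST {x}. Thus FOLLOW(Q) = {$, d, x, y}.
FOLLOW(S'): in Q→y d d S', the suffix after S' is empty, so FOLLOW(S') ⊇ FOLLOW(Q) = {$, d, x, y}; in S'→R d S' S, S' is followed by S with FIRST {ε, x, y}; in S'→R d S' S, the suffix after S' is nullable (adds nothing new). Thus FOLLOW(S') = {$, d, x, y}.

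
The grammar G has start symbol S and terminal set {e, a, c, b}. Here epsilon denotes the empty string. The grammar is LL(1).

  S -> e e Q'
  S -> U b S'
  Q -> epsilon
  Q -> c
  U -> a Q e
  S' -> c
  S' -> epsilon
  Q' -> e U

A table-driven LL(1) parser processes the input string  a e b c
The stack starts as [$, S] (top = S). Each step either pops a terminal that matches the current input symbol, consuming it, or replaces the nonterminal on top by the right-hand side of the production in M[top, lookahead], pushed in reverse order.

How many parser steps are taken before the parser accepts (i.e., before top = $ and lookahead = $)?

step 1: stack=$ S  input=a e b c $  — expand S -> U b S'
step 2: stack=$ S' b U  input=a e b c $  — expand U -> a Q e
step 3: stack=$ S' b e Q a  input=a e b c $  — match a
step 4: stack=$ S' b e Q  input=e b c $  — expand Q -> epsilon
step 5: stack=$ S' b e  input=e b c $  — match e
step 6: stack=$ S' b  input=b c $  — match b
step 7: stack=$ S'  input=c $  — expand S' -> c
step 8: stack=$ c  input=c $  — match c
Accept reached after 8 steps.

8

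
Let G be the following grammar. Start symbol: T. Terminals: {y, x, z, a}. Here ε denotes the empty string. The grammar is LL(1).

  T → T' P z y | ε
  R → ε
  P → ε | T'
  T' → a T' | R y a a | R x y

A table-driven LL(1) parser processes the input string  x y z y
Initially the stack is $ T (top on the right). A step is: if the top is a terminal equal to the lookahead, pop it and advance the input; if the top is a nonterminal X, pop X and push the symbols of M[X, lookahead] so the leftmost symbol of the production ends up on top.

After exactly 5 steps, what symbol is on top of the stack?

step 1: stack=$ T  input=x y z y $  — expand T → T' P z y
step 2: stack=$ y z P T'  input=x y z y $  — expand T' → R x y
step 3: stack=$ y z P y x R  input=x y z y $  — expand R → ε
step 4: stack=$ y z P y x  input=x y z y $  — match x
step 5: stack=$ y z P y  input=y z y $  — match y
Stack after step 5: $ y z P (top = P).

P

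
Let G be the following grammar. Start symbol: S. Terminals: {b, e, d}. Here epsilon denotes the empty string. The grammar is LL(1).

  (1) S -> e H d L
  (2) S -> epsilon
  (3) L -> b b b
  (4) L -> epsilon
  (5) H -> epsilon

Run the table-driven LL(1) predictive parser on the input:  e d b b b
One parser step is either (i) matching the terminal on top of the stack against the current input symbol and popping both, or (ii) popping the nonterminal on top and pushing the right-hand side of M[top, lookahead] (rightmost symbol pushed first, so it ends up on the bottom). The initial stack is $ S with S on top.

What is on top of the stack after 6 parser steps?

     Stack      Input        Action
  1  $ S        e d b b b $  expand S -> e H d L
  2  $ L d H e  e d b b b $  match e
  3  $ L d H    d b b b $    expand H -> epsilon
  4  $ L d      d b b b $    match d
  5  $ L        b b b $      expand L -> b b b
  6  $ b b b    b b b $      match b
Stack after step 6: $ b b (top = b).

b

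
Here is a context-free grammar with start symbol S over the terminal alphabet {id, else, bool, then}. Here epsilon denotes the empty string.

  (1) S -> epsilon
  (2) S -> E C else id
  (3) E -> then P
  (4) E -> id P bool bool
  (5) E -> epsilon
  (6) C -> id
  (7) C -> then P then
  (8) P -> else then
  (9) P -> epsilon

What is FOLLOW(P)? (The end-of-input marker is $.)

FIRST(E): from E->then P we get {then}; from E->id P bool bool we get {id}; from E->epsilon we get {epsilon}. So FIRST(E) = {epsilon, id, then}.
FIRST(C): from C->id we get {id}; from C->then P then we get {then}. So FIRST(C) = {id, then}.
FIRST(P): from P->else then we get {else}; from P->epsilon we get {epsilon}. So FIRST(P) = {epsilon, else}.
FIRST(S): from S->epsilon we get {epsilon}; from S->E C else id we get {id, then}. So FIRST(S) = {epsilon, id, then}.
FOLLOW(S) includes $ since S is the start symbol.
FOLLOW(S): S appears on no right-hand side. Thus FOLLOW(S) = {$}.
FOLLOW(E): in S->E C else id, E is followed by C else id with FIRST {id, then}. Thus FOLLOW(E) = {id, then}.
FOLLOW(C): in S->E C else id, C is followed by else id with FIRST {else}. Thus FOLLOW(C) = {else}.
FOLLOW(P): in E->then P, the suffix after P is empty, so FOLLOW(P) ⊇ FOLLOW(E) = {id, then}; in E->id P bool bool, P is followed by bool bool with FIRST {bool}; in C->then P then, P is followed by then with FIRST {then}. Thus FOLLOW(P) = {bool, id, then}.

{bool, id, then}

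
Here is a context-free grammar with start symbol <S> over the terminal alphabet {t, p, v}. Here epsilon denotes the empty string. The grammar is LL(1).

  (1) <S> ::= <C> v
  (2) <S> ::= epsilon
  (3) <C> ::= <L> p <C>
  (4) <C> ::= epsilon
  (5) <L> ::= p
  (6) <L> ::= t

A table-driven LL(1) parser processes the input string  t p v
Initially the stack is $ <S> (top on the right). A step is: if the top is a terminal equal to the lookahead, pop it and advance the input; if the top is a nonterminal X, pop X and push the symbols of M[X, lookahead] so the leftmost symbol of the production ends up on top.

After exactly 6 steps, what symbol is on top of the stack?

v

step 1: stack=$ <S>  input=t p v $  — expand <S> ::= <C> v
step 2: stack=$ v <C>  input=t p v $  — expand <C> ::= <L> p <C>
step 3: stack=$ v <C> p <L>  input=t p v $  — expand <L> ::= t
step 4: stack=$ v <C> p t  input=t p v $  — match t
step 5: stack=$ v <C> p  input=p v $  — match p
step 6: stack=$ v <C>  input=v $  — expand <C> ::= epsilon
Stack after step 6: $ v (top = v).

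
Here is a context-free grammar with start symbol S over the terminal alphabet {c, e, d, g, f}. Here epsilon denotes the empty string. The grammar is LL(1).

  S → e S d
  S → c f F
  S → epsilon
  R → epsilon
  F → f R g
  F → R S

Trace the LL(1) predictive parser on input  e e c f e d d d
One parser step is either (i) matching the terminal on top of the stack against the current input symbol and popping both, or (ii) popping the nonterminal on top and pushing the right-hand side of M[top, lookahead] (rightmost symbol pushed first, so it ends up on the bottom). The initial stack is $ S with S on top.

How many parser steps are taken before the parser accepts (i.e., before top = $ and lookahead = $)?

15

      Stack        Input              Action
   1  $ S          e e c f e d d d $  expand S → e S d
   2  $ d S e      e e c f e d d d $  match e
   3  $ d S        e c f e d d d $    expand S → e S d
   4  $ d d S e    e c f e d d d $    match e
   5  $ d d S      c f e d d d $      expand S → c f F
   6  $ d d F f c  c f e d d d $      match c
   7  $ d d F f    f e d d d $        match f
   8  $ d d F      e d d d $          expand F → R S
   9  $ d d S R    e d d d $          expand R → epsilon
  10  $ d d S      e d d d $          expand S → e S d
  11  $ d d d S e  e d d d $          match e
  12  $ d d d S    d d d $            expand S → epsilon
  13  $ d d d      d d d $            match d
  14  $ d d        d d $              match d
  15  $ d          d $                match d
Accept reached after 15 steps.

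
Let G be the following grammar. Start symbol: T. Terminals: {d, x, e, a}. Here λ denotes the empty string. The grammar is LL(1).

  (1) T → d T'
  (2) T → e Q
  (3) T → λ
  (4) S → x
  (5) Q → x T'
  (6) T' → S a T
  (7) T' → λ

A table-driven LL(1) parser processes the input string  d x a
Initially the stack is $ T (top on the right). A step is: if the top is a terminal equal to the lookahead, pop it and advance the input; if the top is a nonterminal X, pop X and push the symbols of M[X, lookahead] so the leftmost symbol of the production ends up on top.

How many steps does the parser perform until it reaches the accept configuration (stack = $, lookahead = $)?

     Stack    Input    Action
  1  $ T      d x a $  expand T → d T'
  2  $ T' d   d x a $  match d
  3  $ T'     x a $    expand T' → S a T
  4  $ T a S  x a $    expand S → x
  5  $ T a x  x a $    match x
  6  $ T a    a $      match a
  7  $ T      $        expand T → λ
Accept reached after 7 steps.

7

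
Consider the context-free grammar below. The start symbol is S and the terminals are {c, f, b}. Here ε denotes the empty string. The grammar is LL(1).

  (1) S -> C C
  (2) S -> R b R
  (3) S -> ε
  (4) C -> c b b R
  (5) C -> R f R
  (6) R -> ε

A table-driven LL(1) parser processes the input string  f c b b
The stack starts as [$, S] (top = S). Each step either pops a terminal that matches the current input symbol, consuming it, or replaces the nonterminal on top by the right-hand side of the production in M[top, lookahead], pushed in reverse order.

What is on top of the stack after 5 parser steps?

C

step 1: stack=$ S  input=f c b b $  — expand S -> C C
step 2: stack=$ C C  input=f c b b $  — expand C -> R f R
step 3: stack=$ C R f R  input=f c b b $  — expand R -> ε
step 4: stack=$ C R f  input=f c b b $  — match f
step 5: stack=$ C R  input=c b b $  — expand R -> ε
Stack after step 5: $ C (top = C).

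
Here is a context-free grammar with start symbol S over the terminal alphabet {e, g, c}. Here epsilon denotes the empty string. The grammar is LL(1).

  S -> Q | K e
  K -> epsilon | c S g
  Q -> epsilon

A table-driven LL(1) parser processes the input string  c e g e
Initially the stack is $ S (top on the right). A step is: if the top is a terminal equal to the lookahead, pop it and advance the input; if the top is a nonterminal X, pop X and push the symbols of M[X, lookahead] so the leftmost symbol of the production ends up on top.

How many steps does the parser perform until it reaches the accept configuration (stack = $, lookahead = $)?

8

     Stack      Input      Action
  1  $ S        c e g e $  expand S -> K e
  2  $ e K      c e g e $  expand K -> c S g
  3  $ e g S c  c e g e $  match c
  4  $ e g S    e g e $    expand S -> K e
  5  $ e g e K  e g e $    expand K -> epsilon
  6  $ e g e    e g e $    match e
  7  $ e g      g e $      match g
  8  $ e        e $        match e
Accept reached after 8 steps.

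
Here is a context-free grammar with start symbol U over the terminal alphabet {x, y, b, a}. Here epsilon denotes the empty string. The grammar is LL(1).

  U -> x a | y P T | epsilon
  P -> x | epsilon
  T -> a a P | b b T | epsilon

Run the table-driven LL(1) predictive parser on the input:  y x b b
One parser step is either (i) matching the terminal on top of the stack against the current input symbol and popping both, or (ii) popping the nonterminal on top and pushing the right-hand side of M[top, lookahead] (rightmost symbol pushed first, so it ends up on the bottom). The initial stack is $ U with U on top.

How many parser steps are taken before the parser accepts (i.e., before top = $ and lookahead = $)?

step 1: stack=$ U  input=y x b b $  — expand U -> y P T
step 2: stack=$ T P y  input=y x b b $  — match y
step 3: stack=$ T P  input=x b b $  — expand P -> x
step 4: stack=$ T x  input=x b b $  — match x
step 5: stack=$ T  input=b b $  — expand T -> b b T
step 6: stack=$ T b b  input=b b $  — match b
step 7: stack=$ T b  input=b $  — match b
step 8: stack=$ T  input=$  — expand T -> epsilon
Accept reached after 8 steps.

8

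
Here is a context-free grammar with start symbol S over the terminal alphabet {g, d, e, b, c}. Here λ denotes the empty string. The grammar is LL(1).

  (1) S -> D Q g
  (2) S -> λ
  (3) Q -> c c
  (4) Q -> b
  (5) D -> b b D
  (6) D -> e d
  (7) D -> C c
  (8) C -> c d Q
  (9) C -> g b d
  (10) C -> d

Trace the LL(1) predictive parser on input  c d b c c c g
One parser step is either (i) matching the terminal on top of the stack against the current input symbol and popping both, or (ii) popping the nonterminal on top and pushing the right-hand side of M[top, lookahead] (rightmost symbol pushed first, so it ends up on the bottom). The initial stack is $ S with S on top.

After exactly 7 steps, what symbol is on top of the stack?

step 1: stack=$ S  input=c d b c c c g $  — expand S -> D Q g
step 2: stack=$ g Q D  input=c d b c c c g $  — expand D -> C c
step 3: stack=$ g Q c C  input=c d b c c c g $  — expand C -> c d Q
step 4: stack=$ g Q c Q d c  input=c d b c c c g $  — match c
step 5: stack=$ g Q c Q d  input=d b c c c g $  — match d
step 6: stack=$ g Q c Q  input=b c c c g $  — expand Q -> b
step 7: stack=$ g Q c b  input=b c c c g $  — match b
Stack after step 7: $ g Q c (top = c).

c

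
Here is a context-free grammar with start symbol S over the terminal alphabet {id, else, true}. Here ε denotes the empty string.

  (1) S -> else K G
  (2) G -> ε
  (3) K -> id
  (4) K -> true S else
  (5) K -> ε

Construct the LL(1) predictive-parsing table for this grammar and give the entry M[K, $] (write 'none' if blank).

FIRST(S): from S->else K G we get {else}. So FIRST(S) = {else}.
FIRST(G): from G->ε we get {ε}. So FIRST(G) = {ε}.
FIRST(K): from K->id we get {id}; from K->true S else we get {true}; from K->ε we get {ε}. So FIRST(K) = {ε, id, true}.
FOLLOW(S) includes $ since S is the start symbol.
FOLLOW(S): in K->true S else, S is followed by else with FIRST {else}. Thus FOLLOW(S) = {$, else}.
FOLLOW(K): in S->else K G, K is followed by G with FIRST {ε}; in S->else K G, the suffix after K is nullable, so FOLLOW(K) ⊇ FOLLOW(S) = {$, else}. Thus FOLLOW(K) = {$, else}.
For K -> id: FIRST(id) = {id}, so it goes in M[K, t] for t ∈ {id}.
For K -> true S else: FIRST(true S else) = {true}, so it goes in M[K, t] for t ∈ {true}.
For K -> ε: FIRST(ε) = {ε}, so it goes in M[K, t] for t ∈ {}; since ε ∈ FIRST, also for every t ∈ FOLLOW(K) = {$, else}.

K -> ε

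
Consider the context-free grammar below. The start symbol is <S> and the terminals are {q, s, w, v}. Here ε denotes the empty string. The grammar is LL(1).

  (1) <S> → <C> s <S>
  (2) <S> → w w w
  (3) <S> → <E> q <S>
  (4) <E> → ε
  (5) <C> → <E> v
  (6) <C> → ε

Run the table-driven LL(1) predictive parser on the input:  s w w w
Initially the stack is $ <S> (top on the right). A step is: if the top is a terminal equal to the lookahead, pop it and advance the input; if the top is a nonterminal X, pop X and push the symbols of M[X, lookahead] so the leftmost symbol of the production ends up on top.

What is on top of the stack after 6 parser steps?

w

     Stack        Input      Action
  1  $ <S>        s w w w $  expand <S> → <C> s <S>
  2  $ <S> s <C>  s w w w $  expand <C> → ε
  3  $ <S> s      s w w w $  match s
  4  $ <S>        w w w $    expand <S> → w w w
  5  $ w w w      w w w $    match w
  6  $ w w        w w $      match w
Stack after step 6: $ w (top = w).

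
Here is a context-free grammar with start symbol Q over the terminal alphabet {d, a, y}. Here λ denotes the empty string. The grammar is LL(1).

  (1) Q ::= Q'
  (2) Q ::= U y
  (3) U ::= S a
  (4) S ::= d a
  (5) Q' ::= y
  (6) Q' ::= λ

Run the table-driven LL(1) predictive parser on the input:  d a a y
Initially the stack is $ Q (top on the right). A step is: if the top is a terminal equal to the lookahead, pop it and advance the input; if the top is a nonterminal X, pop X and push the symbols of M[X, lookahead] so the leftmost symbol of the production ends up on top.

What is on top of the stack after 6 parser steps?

y

step 1: stack=$ Q  input=d a a y $  — expand Q ::= U y
step 2: stack=$ y U  input=d a a y $  — expand U ::= S a
step 3: stack=$ y a S  input=d a a y $  — expand S ::= d a
step 4: stack=$ y a a d  input=d a a y $  — match d
step 5: stack=$ y a a  input=a a y $  — match a
step 6: stack=$ y a  input=a y $  — match a
Stack after step 6: $ y (top = y).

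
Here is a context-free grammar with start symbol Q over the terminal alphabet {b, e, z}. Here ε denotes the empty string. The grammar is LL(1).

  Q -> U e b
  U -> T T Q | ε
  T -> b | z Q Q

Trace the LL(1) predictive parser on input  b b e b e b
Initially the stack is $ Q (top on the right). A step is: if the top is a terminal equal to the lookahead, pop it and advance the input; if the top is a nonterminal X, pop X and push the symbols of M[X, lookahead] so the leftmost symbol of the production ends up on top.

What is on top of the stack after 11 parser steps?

b

step 1: stack=$ Q  input=b b e b e b $  — expand Q -> U e b
step 2: stack=$ b e U  input=b b e b e b $  — expand U -> T T Q
step 3: stack=$ b e Q T T  input=b b e b e b $  — expand T -> b
step 4: stack=$ b e Q T b  input=b b e b e b $  — match b
step 5: stack=$ b e Q T  input=b e b e b $  — expand T -> b
step 6: stack=$ b e Q b  input=b e b e b $  — match b
step 7: stack=$ b e Q  input=e b e b $  — expand Q -> U e b
step 8: stack=$ b e b e U  input=e b e b $  — expand U -> ε
step 9: stack=$ b e b e  input=e b e b $  — match e
step 10: stack=$ b e b  input=b e b $  — match b
step 11: stack=$ b e  input=e b $  — match e
Stack after step 11: $ b (top = b).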